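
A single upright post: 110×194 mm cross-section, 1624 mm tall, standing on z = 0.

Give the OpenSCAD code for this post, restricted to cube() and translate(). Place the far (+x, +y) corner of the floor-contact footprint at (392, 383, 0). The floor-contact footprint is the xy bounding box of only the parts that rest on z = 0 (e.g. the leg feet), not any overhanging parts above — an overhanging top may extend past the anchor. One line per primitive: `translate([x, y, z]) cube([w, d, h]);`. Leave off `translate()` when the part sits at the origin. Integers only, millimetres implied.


translate([282, 189, 0]) cube([110, 194, 1624]);


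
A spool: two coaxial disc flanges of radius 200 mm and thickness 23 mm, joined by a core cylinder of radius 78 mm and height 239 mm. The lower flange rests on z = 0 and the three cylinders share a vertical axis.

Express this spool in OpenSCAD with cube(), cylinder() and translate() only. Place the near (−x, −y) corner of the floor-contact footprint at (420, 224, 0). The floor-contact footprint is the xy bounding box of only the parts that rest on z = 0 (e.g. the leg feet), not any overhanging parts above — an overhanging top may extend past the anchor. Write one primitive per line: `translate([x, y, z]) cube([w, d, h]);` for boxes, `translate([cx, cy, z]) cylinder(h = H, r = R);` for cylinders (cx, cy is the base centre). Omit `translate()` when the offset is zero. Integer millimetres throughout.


translate([620, 424, 0]) cylinder(h = 23, r = 200);
translate([620, 424, 23]) cylinder(h = 239, r = 78);
translate([620, 424, 262]) cylinder(h = 23, r = 200);


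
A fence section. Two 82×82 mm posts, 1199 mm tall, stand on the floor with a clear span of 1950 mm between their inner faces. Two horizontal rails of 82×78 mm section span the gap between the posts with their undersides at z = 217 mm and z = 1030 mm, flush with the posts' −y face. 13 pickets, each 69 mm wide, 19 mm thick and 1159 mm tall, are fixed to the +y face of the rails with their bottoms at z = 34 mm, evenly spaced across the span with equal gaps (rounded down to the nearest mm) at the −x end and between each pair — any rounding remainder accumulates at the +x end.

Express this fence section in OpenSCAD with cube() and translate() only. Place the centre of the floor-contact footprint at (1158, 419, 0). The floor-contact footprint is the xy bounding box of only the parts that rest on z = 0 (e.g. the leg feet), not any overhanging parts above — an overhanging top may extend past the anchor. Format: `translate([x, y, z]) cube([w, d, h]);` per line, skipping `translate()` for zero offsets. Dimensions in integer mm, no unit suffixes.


translate([101, 378, 0]) cube([82, 82, 1199]);
translate([2133, 378, 0]) cube([82, 82, 1199]);
translate([183, 378, 217]) cube([1950, 82, 78]);
translate([183, 378, 1030]) cube([1950, 82, 78]);
translate([258, 460, 34]) cube([69, 19, 1159]);
translate([402, 460, 34]) cube([69, 19, 1159]);
translate([546, 460, 34]) cube([69, 19, 1159]);
translate([690, 460, 34]) cube([69, 19, 1159]);
translate([834, 460, 34]) cube([69, 19, 1159]);
translate([978, 460, 34]) cube([69, 19, 1159]);
translate([1122, 460, 34]) cube([69, 19, 1159]);
translate([1266, 460, 34]) cube([69, 19, 1159]);
translate([1410, 460, 34]) cube([69, 19, 1159]);
translate([1554, 460, 34]) cube([69, 19, 1159]);
translate([1698, 460, 34]) cube([69, 19, 1159]);
translate([1842, 460, 34]) cube([69, 19, 1159]);
translate([1986, 460, 34]) cube([69, 19, 1159]);


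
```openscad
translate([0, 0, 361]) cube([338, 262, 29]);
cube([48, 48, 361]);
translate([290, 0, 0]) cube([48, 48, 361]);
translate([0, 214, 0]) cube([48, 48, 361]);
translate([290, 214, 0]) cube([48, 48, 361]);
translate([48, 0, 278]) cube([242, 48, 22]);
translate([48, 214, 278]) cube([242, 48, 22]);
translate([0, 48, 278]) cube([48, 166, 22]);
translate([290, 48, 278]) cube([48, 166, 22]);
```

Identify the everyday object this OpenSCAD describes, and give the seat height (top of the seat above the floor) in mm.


A stool. The seat height is 390 mm.

A 338×262×29 slab at z = 361 on four corner posts — a stool. The seat top is 361 + 29 = 390 mm.


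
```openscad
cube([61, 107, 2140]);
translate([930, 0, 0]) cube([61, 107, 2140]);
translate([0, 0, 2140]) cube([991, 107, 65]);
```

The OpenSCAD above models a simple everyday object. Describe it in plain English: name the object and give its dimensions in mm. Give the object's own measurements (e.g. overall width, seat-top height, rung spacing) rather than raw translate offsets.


A door frame. The clear opening is 869 mm wide and 2140 mm high. Two 61 mm wide jambs, 107 mm deep, stand either side of the opening from the floor to the top of the opening. A 65 mm thick head sits across the top of both jambs, spanning the full outside width of the frame.


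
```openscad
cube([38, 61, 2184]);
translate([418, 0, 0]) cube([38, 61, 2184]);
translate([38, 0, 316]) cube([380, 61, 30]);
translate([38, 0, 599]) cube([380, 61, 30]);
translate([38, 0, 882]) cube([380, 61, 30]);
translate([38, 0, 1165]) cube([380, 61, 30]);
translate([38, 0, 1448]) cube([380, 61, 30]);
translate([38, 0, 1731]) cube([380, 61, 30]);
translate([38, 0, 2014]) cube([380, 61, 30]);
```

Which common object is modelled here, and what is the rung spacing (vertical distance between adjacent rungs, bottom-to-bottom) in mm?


A ladder. The rung spacing is 283 mm.

Two tall 38×61 posts with 7 short bars between them — a ladder. Adjacent rungs sit at z = 316 and z = 599, so the spacing is 599 − 316 = 283 mm.


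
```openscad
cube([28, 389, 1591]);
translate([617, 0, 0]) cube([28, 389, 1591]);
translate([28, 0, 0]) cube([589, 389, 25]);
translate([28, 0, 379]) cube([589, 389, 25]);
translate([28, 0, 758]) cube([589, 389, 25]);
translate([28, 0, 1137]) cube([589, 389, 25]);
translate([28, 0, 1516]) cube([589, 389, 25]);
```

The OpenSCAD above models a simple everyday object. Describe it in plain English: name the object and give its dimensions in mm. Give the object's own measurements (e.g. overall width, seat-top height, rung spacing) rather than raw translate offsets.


An open bookshelf. Two side panels, each 28 mm thick, 389 mm deep and 1591 mm tall, stand 645 mm apart (outside-to-outside). Between them sit 5 shelves, each 25 mm thick and 389 mm deep, spanning the full gap between the sides. The bottom shelf rests on the floor (its underside at z = 0) and the clear gap between one shelf's top and the next shelf's underside is 354 mm.


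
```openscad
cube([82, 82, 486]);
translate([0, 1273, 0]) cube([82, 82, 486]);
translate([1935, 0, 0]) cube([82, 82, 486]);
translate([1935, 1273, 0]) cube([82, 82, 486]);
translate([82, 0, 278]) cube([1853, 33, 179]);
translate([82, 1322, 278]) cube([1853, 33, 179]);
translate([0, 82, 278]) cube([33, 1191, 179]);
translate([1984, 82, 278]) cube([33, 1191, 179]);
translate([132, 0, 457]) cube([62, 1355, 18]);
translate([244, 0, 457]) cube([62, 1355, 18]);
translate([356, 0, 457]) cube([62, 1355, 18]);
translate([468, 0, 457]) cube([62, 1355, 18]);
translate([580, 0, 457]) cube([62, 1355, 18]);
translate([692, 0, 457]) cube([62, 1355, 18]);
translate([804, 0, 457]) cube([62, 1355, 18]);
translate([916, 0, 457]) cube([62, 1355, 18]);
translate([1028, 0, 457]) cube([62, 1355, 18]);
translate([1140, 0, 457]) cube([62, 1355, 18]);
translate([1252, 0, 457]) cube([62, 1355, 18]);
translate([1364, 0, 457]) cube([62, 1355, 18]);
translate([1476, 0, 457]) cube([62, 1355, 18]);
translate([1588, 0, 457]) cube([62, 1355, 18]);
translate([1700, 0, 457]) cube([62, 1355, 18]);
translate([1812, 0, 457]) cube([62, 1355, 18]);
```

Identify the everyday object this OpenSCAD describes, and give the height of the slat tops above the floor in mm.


A bed frame. The slat-top height is 475 mm.

Four posts, four rails, and a row of slats — a bed frame. Slats sit on the rails at z = 278 + 179 = 457; with slat thickness 18, the top is 475 mm.


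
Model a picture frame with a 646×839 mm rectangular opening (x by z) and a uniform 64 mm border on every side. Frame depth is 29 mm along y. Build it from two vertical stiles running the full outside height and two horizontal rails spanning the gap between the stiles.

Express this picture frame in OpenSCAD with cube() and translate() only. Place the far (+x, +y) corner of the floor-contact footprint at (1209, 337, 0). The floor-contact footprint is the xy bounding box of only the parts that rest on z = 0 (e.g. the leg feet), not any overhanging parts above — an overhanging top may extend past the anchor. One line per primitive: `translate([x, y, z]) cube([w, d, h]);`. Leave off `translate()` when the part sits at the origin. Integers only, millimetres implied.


translate([435, 308, 0]) cube([64, 29, 967]);
translate([1145, 308, 0]) cube([64, 29, 967]);
translate([499, 308, 0]) cube([646, 29, 64]);
translate([499, 308, 903]) cube([646, 29, 64]);


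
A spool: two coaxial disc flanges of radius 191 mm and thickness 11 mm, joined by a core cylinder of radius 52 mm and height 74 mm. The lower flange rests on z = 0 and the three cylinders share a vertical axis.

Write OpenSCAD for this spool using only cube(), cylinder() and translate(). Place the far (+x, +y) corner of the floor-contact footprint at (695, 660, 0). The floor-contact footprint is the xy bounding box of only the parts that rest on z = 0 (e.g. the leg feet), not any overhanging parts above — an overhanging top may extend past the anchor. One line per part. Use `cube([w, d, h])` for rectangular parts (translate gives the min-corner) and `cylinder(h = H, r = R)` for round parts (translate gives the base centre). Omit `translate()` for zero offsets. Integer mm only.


translate([504, 469, 0]) cylinder(h = 11, r = 191);
translate([504, 469, 11]) cylinder(h = 74, r = 52);
translate([504, 469, 85]) cylinder(h = 11, r = 191);


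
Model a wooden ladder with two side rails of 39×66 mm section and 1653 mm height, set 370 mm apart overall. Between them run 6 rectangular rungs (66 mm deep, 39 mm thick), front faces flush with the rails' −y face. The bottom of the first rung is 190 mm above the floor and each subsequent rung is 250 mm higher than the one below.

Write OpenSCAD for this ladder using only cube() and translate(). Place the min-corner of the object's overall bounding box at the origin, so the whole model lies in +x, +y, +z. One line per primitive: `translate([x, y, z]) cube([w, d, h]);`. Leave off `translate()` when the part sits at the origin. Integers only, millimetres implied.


cube([39, 66, 1653]);
translate([331, 0, 0]) cube([39, 66, 1653]);
translate([39, 0, 190]) cube([292, 66, 39]);
translate([39, 0, 440]) cube([292, 66, 39]);
translate([39, 0, 690]) cube([292, 66, 39]);
translate([39, 0, 940]) cube([292, 66, 39]);
translate([39, 0, 1190]) cube([292, 66, 39]);
translate([39, 0, 1440]) cube([292, 66, 39]);


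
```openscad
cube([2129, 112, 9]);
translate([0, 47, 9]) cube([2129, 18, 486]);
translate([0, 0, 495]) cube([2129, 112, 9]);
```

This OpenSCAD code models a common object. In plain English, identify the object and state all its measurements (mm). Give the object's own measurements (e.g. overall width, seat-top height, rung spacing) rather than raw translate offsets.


An I-beam lying along x, 2129 mm long. Overall section height 504 mm. Two flanges 112 mm wide (y) and 9 mm thick, one on the floor and one at the top; a web 18 mm thick runs between them, centred on the flange width.


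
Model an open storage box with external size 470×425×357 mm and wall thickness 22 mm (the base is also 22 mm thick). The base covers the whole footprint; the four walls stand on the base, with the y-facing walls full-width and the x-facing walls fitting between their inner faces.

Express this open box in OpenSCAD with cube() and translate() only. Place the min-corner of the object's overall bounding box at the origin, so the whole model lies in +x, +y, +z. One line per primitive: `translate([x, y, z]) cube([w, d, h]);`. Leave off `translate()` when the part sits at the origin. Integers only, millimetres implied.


cube([470, 425, 22]);
translate([0, 0, 22]) cube([470, 22, 335]);
translate([0, 403, 22]) cube([470, 22, 335]);
translate([0, 22, 22]) cube([22, 381, 335]);
translate([448, 22, 22]) cube([22, 381, 335]);


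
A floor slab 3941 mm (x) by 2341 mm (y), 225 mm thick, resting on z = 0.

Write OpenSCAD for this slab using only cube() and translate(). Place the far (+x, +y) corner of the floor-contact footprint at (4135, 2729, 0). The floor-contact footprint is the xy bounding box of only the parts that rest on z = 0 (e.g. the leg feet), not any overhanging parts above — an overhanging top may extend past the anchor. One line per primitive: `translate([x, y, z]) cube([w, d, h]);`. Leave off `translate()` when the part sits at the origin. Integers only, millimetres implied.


translate([194, 388, 0]) cube([3941, 2341, 225]);


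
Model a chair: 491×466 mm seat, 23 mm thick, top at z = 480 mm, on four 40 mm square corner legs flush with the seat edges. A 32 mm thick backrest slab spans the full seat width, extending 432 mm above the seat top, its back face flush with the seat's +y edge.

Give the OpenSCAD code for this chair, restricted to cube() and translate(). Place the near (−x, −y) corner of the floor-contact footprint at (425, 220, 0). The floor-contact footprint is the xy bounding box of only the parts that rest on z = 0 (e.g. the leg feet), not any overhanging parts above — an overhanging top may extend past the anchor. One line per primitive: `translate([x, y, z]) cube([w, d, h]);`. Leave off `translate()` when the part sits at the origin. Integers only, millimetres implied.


translate([425, 220, 457]) cube([491, 466, 23]);
translate([425, 220, 0]) cube([40, 40, 457]);
translate([876, 220, 0]) cube([40, 40, 457]);
translate([425, 646, 0]) cube([40, 40, 457]);
translate([876, 646, 0]) cube([40, 40, 457]);
translate([425, 654, 480]) cube([491, 32, 432]);


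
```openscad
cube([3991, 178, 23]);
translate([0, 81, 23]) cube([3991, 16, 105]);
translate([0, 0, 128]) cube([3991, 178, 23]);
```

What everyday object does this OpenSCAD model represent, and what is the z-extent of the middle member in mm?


An I-beam. The web height is 105 mm.

Two wide flanges with a thin centred web — an I-beam. Overall 151 mm minus two 23 mm flanges gives a web of 151 − 2·23 = 105 mm.


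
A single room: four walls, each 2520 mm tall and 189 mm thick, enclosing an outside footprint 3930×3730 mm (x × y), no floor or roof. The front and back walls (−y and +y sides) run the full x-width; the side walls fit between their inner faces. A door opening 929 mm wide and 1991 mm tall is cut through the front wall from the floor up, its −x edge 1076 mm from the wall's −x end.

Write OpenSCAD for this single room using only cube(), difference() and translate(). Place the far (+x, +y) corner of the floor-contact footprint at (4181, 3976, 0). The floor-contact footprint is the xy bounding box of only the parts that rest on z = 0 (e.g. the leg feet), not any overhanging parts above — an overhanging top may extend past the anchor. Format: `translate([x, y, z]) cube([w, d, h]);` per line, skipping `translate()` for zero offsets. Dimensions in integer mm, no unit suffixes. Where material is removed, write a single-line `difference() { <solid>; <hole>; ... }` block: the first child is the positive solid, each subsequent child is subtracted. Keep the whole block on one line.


difference() { translate([251, 246, 0]) cube([3930, 189, 2520]); translate([1327, 246, 0]) cube([929, 189, 1991]); }
translate([251, 3787, 0]) cube([3930, 189, 2520]);
translate([251, 435, 0]) cube([189, 3352, 2520]);
translate([3992, 435, 0]) cube([189, 3352, 2520]);


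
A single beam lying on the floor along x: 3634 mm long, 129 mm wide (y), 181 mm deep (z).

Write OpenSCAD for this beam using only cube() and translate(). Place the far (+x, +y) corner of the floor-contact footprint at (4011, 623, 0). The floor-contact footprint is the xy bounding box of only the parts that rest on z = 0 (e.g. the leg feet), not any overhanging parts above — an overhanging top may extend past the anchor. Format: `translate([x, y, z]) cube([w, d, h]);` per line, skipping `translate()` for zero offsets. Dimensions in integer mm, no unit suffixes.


translate([377, 494, 0]) cube([3634, 129, 181]);


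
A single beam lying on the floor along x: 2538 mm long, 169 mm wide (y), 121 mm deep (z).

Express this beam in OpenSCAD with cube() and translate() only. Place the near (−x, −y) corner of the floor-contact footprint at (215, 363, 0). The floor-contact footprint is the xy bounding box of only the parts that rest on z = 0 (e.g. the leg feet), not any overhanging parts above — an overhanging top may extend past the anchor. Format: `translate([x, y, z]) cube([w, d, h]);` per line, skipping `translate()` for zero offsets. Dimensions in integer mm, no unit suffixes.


translate([215, 363, 0]) cube([2538, 169, 121]);


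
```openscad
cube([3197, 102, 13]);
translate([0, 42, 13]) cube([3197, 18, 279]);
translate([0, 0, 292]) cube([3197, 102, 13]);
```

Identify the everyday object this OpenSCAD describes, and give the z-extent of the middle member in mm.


An I-beam. The web height is 279 mm.

Two wide flanges with a thin centred web — an I-beam. Overall 305 mm minus two 13 mm flanges gives a web of 305 − 2·13 = 279 mm.


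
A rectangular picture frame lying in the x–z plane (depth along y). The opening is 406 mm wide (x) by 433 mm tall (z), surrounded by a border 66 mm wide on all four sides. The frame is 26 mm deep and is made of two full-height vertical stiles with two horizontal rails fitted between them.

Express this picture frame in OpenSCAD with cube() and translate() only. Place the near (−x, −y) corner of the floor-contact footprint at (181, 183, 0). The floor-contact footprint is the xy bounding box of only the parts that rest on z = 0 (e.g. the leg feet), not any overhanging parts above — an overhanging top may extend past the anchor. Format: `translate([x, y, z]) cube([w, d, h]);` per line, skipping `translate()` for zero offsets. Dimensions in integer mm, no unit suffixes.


translate([181, 183, 0]) cube([66, 26, 565]);
translate([653, 183, 0]) cube([66, 26, 565]);
translate([247, 183, 0]) cube([406, 26, 66]);
translate([247, 183, 499]) cube([406, 26, 66]);


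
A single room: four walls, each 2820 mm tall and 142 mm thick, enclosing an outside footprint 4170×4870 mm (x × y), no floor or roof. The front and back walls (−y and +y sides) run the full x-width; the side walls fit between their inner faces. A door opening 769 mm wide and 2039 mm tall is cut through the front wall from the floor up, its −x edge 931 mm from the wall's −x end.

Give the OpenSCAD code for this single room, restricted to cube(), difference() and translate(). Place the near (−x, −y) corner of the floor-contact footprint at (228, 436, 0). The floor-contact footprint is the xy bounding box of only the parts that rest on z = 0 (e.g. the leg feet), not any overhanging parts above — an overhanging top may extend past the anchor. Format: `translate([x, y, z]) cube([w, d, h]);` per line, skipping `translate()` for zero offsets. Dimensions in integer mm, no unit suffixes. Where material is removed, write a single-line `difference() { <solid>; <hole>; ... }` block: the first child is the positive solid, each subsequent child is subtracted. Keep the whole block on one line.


difference() { translate([228, 436, 0]) cube([4170, 142, 2820]); translate([1159, 436, 0]) cube([769, 142, 2039]); }
translate([228, 5164, 0]) cube([4170, 142, 2820]);
translate([228, 578, 0]) cube([142, 4586, 2820]);
translate([4256, 578, 0]) cube([142, 4586, 2820]);


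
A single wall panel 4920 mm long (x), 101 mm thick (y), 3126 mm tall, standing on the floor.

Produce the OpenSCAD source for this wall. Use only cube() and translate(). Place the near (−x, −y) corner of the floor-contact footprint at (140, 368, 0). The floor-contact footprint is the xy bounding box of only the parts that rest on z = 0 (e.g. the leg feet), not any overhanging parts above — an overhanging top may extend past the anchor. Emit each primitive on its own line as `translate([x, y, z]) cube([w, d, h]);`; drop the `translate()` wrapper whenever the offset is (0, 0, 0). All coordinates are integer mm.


translate([140, 368, 0]) cube([4920, 101, 3126]);


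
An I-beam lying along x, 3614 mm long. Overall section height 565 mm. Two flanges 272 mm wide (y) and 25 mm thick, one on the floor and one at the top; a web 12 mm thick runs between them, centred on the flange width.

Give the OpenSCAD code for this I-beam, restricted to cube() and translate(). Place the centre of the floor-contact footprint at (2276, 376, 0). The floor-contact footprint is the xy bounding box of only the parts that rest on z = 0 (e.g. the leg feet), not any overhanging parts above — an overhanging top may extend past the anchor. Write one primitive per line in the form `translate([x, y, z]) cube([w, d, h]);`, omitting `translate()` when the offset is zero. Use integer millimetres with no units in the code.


translate([469, 240, 0]) cube([3614, 272, 25]);
translate([469, 370, 25]) cube([3614, 12, 515]);
translate([469, 240, 540]) cube([3614, 272, 25]);


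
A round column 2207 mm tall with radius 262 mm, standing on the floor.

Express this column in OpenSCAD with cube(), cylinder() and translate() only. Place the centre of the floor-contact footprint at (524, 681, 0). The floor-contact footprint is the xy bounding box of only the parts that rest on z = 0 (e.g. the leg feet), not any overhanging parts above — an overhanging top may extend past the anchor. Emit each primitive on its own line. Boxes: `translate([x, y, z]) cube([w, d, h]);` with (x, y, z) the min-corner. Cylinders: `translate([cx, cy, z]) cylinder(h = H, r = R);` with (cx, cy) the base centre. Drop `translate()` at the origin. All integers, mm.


translate([524, 681, 0]) cylinder(h = 2207, r = 262);


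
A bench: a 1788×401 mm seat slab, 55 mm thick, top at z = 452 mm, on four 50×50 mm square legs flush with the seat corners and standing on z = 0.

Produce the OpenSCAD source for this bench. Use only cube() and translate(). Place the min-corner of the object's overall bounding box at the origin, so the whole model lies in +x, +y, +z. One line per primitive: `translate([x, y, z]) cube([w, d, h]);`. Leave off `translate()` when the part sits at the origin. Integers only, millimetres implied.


translate([0, 0, 397]) cube([1788, 401, 55]);
cube([50, 50, 397]);
translate([0, 351, 0]) cube([50, 50, 397]);
translate([1738, 0, 0]) cube([50, 50, 397]);
translate([1738, 351, 0]) cube([50, 50, 397]);


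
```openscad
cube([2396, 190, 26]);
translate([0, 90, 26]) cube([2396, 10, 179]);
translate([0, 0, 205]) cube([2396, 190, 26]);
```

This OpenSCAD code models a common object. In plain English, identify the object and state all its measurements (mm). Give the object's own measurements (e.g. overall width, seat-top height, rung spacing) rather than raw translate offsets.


An I-beam lying along x, 2396 mm long. Overall section height 231 mm. Two flanges 190 mm wide (y) and 26 mm thick, one on the floor and one at the top; a web 10 mm thick runs between them, centred on the flange width.


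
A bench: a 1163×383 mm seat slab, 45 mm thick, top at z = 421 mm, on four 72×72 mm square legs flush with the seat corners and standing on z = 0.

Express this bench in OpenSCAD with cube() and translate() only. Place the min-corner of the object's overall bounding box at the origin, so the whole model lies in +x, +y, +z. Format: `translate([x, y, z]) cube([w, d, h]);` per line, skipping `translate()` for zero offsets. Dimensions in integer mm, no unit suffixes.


// leg_h = 421 − 45 = 376
translate([0, 0, 376]) cube([1163, 383, 45]);
cube([72, 72, 376]);
translate([0, 311, 0]) cube([72, 72, 376]);
translate([1091, 0, 0]) cube([72, 72, 376]);
translate([1091, 311, 0]) cube([72, 72, 376]);


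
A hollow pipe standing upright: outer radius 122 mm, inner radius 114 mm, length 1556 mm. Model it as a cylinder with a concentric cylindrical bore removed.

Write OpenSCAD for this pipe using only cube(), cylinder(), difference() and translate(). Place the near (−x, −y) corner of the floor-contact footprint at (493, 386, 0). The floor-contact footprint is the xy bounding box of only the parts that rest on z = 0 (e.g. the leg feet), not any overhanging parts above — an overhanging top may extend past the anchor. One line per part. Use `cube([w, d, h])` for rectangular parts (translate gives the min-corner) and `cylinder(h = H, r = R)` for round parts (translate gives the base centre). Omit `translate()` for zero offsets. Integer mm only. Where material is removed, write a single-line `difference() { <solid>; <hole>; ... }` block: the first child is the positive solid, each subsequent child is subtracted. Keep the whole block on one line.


difference() { translate([615, 508, 0]) cylinder(h = 1556, r = 122); translate([615, 508, 0]) cylinder(h = 1556, r = 114); }


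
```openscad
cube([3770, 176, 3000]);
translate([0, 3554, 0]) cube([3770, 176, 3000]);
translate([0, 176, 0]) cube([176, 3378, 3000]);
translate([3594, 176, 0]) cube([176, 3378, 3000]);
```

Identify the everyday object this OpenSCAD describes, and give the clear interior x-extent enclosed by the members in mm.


A house (or room) frame. The interior width is 3418 mm.

Four 3000 mm walls enclosing a rectangle with no floor or roof — a room or house frame. Outside width is 3770 mm and wall thickness is 176 mm, so the interior width is 3770 − 2 × 176 = 3418 mm.


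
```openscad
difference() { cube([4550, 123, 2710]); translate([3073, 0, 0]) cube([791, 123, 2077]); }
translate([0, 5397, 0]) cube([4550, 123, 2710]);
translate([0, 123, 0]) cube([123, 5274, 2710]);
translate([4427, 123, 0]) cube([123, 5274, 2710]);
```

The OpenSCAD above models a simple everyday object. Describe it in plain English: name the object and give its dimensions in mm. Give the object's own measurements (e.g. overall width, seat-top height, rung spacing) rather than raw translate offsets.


A single room: four walls, each 2710 mm tall and 123 mm thick, enclosing an outside footprint 4550×5520 mm (x × y), no floor or roof. The front and back walls (−y and +y sides) run the full x-width; the side walls fit between their inner faces. A door opening 791 mm wide and 2077 mm tall is cut through the front wall from the floor up, its −x edge 3073 mm from the wall's −x end.


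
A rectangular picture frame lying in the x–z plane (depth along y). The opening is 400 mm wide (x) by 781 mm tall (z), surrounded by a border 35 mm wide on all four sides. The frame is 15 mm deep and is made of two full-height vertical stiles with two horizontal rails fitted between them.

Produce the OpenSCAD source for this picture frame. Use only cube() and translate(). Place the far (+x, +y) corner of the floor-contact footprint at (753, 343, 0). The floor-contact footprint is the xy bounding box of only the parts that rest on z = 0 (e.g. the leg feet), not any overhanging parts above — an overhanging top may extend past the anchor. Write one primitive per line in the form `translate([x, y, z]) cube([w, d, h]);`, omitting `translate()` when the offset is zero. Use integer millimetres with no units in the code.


translate([283, 328, 0]) cube([35, 15, 851]);
translate([718, 328, 0]) cube([35, 15, 851]);
translate([318, 328, 0]) cube([400, 15, 35]);
translate([318, 328, 816]) cube([400, 15, 35]);


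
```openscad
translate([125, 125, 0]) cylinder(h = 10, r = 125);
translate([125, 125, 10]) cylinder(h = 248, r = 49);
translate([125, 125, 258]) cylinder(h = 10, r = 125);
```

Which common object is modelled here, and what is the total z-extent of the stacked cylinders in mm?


A spool. The overall height is 268 mm.

Three coaxial cylinders, large–small–large — a spool. Two 10 mm flanges and a 248 mm core give 10 + 248 + 10 = 268 mm.


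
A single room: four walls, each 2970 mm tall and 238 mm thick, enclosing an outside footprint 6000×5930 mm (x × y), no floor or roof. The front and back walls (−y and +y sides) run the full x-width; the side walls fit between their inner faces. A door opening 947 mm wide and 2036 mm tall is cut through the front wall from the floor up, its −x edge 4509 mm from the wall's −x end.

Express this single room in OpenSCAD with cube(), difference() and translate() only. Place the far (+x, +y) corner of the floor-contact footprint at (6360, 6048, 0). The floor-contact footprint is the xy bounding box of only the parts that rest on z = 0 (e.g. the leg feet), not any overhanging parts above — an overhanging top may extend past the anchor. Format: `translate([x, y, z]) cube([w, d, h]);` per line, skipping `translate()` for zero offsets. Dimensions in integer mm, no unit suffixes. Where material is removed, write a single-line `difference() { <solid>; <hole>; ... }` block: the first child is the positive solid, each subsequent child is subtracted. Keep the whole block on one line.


difference() { translate([360, 118, 0]) cube([6000, 238, 2970]); translate([4869, 118, 0]) cube([947, 238, 2036]); }
translate([360, 5810, 0]) cube([6000, 238, 2970]);
translate([360, 356, 0]) cube([238, 5454, 2970]);
translate([6122, 356, 0]) cube([238, 5454, 2970]);


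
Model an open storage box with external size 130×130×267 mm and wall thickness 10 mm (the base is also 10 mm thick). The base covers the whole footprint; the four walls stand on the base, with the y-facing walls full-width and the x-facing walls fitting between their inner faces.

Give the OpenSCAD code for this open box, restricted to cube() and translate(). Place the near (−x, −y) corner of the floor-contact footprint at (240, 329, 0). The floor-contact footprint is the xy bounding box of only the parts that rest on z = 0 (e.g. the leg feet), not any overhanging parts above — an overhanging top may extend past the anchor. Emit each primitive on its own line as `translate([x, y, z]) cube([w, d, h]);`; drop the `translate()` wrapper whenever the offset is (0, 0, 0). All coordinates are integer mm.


translate([240, 329, 0]) cube([130, 130, 10]);
translate([240, 329, 10]) cube([130, 10, 257]);
translate([240, 449, 10]) cube([130, 10, 257]);
translate([240, 339, 10]) cube([10, 110, 257]);
translate([360, 339, 10]) cube([10, 110, 257]);


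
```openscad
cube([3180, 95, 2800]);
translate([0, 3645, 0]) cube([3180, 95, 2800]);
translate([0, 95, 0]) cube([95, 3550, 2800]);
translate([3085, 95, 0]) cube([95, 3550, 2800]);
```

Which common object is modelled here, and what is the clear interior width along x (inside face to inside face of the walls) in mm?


A house (or room) frame. The interior width is 2990 mm.

Four 2800 mm walls enclosing a rectangle with no floor or roof — a room or house frame. Outside width is 3180 mm and wall thickness is 95 mm, so the interior width is 3180 − 2 × 95 = 2990 mm.


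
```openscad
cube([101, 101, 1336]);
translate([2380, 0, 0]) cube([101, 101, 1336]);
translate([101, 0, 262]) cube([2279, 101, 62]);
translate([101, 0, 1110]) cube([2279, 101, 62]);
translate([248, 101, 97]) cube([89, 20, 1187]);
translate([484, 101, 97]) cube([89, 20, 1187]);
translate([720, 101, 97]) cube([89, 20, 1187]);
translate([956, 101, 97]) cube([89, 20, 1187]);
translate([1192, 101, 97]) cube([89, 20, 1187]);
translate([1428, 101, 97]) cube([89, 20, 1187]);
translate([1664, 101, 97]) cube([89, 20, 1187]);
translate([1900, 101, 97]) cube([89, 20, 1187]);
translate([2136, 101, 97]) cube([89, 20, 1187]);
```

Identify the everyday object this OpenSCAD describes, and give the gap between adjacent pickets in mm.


A fence section. The picket gap is 147 mm.

Two posts, two rails, 9 pickets — a fence section. Span 2279 mm holds 9 pickets of 89 mm with 10 equal gaps: ⌊(2279 − 9·89) / 10⌋ = 147 mm.


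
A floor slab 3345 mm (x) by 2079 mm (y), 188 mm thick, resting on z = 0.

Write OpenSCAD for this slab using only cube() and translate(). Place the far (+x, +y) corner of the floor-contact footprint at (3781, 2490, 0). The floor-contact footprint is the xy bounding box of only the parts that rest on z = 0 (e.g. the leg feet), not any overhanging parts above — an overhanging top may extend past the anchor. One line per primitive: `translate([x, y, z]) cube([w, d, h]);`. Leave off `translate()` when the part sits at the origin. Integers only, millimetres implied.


translate([436, 411, 0]) cube([3345, 2079, 188]);


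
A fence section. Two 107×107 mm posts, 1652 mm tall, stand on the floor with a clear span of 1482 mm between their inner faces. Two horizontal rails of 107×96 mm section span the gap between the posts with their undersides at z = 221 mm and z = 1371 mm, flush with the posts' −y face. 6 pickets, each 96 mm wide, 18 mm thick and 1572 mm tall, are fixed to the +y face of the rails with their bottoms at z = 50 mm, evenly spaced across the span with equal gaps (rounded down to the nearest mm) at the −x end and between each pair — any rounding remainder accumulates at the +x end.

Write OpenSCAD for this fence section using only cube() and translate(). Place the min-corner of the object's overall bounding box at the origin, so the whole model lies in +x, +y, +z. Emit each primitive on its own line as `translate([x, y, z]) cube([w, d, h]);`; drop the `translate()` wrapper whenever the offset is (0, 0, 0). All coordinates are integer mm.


cube([107, 107, 1652]);
translate([1589, 0, 0]) cube([107, 107, 1652]);
translate([107, 0, 221]) cube([1482, 107, 96]);
translate([107, 0, 1371]) cube([1482, 107, 96]);
translate([236, 107, 50]) cube([96, 18, 1572]);
translate([461, 107, 50]) cube([96, 18, 1572]);
translate([686, 107, 50]) cube([96, 18, 1572]);
translate([911, 107, 50]) cube([96, 18, 1572]);
translate([1136, 107, 50]) cube([96, 18, 1572]);
translate([1361, 107, 50]) cube([96, 18, 1572]);


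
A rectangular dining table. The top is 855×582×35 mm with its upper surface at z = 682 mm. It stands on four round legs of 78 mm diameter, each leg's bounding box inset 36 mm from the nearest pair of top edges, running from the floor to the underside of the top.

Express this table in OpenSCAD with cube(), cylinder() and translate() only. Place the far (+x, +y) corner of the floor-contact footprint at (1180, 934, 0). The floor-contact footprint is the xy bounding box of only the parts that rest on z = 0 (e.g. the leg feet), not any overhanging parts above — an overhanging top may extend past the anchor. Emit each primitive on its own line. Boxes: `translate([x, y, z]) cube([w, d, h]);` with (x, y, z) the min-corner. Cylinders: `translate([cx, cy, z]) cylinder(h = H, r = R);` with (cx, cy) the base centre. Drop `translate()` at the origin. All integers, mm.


// leg_h = 682 - 35 = 647
translate([361, 388, 647]) cube([855, 582, 35]);
translate([436, 463, 0]) cylinder(h = 647, r = 39);
translate([1141, 463, 0]) cylinder(h = 647, r = 39);
translate([436, 895, 0]) cylinder(h = 647, r = 39);
translate([1141, 895, 0]) cylinder(h = 647, r = 39);


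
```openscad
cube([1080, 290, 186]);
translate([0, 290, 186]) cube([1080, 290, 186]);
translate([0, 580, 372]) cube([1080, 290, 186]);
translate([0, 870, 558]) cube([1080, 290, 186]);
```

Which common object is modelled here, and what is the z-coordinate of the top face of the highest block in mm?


A staircase. The total rise is 744 mm.

4 identical blocks, each offset up and back from the previous — a staircase. Each step is 186 mm tall and there are 4 of them, so the total rise is 4 × 186 = 744 mm.


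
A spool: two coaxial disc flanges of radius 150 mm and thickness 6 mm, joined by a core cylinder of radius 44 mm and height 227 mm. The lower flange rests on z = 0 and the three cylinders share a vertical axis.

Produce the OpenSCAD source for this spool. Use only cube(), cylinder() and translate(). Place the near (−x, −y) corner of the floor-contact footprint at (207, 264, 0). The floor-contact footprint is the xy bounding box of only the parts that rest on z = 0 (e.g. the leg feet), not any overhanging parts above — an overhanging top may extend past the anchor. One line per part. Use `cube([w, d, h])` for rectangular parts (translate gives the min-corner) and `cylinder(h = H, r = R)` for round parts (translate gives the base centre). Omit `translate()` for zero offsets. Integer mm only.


translate([357, 414, 0]) cylinder(h = 6, r = 150);
translate([357, 414, 6]) cylinder(h = 227, r = 44);
translate([357, 414, 233]) cylinder(h = 6, r = 150);


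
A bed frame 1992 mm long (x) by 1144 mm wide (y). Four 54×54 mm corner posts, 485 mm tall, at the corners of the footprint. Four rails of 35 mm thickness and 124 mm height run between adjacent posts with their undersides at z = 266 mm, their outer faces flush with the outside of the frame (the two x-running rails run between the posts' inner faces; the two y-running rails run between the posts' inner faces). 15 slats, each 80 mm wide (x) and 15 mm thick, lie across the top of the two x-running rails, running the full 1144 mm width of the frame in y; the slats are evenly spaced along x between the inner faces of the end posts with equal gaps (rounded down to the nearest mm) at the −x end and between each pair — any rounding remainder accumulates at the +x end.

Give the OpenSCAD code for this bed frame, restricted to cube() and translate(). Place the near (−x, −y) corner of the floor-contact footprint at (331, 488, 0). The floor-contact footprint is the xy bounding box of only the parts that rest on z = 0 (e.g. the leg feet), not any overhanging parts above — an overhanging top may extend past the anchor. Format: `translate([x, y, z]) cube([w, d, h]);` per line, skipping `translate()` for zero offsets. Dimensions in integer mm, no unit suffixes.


// slat z = rail_z + rail_h = 266 + 124 = 390
// slat gap = ⌊(1884 − 15·80) / 16⌋ = 42
translate([331, 488, 0]) cube([54, 54, 485]);
translate([331, 1578, 0]) cube([54, 54, 485]);
translate([2269, 488, 0]) cube([54, 54, 485]);
translate([2269, 1578, 0]) cube([54, 54, 485]);
translate([385, 488, 266]) cube([1884, 35, 124]);
translate([385, 1597, 266]) cube([1884, 35, 124]);
translate([331, 542, 266]) cube([35, 1036, 124]);
translate([2288, 542, 266]) cube([35, 1036, 124]);
translate([427, 488, 390]) cube([80, 1144, 15]);
translate([549, 488, 390]) cube([80, 1144, 15]);
translate([671, 488, 390]) cube([80, 1144, 15]);
translate([793, 488, 390]) cube([80, 1144, 15]);
translate([915, 488, 390]) cube([80, 1144, 15]);
translate([1037, 488, 390]) cube([80, 1144, 15]);
translate([1159, 488, 390]) cube([80, 1144, 15]);
translate([1281, 488, 390]) cube([80, 1144, 15]);
translate([1403, 488, 390]) cube([80, 1144, 15]);
translate([1525, 488, 390]) cube([80, 1144, 15]);
translate([1647, 488, 390]) cube([80, 1144, 15]);
translate([1769, 488, 390]) cube([80, 1144, 15]);
translate([1891, 488, 390]) cube([80, 1144, 15]);
translate([2013, 488, 390]) cube([80, 1144, 15]);
translate([2135, 488, 390]) cube([80, 1144, 15]);


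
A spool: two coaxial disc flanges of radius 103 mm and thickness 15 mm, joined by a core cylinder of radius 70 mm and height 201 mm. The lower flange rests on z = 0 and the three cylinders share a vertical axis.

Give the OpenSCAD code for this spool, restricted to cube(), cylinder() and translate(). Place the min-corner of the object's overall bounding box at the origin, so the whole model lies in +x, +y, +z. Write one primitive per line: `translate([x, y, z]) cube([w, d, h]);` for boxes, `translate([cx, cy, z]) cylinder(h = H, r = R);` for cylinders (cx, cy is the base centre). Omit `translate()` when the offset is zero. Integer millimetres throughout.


translate([103, 103, 0]) cylinder(h = 15, r = 103);
translate([103, 103, 15]) cylinder(h = 201, r = 70);
translate([103, 103, 216]) cylinder(h = 15, r = 103);


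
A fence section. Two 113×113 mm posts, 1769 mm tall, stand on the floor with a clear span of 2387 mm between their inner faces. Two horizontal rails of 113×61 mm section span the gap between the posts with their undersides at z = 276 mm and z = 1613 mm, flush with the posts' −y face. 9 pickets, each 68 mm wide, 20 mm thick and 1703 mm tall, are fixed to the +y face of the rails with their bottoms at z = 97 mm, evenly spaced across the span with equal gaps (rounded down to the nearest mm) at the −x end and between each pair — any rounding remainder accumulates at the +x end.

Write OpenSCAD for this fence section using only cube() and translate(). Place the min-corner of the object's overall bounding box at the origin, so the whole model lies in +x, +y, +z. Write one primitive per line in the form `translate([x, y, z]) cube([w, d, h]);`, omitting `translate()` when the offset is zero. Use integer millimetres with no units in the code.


cube([113, 113, 1769]);
translate([2500, 0, 0]) cube([113, 113, 1769]);
translate([113, 0, 276]) cube([2387, 113, 61]);
translate([113, 0, 1613]) cube([2387, 113, 61]);
translate([290, 113, 97]) cube([68, 20, 1703]);
translate([535, 113, 97]) cube([68, 20, 1703]);
translate([780, 113, 97]) cube([68, 20, 1703]);
translate([1025, 113, 97]) cube([68, 20, 1703]);
translate([1270, 113, 97]) cube([68, 20, 1703]);
translate([1515, 113, 97]) cube([68, 20, 1703]);
translate([1760, 113, 97]) cube([68, 20, 1703]);
translate([2005, 113, 97]) cube([68, 20, 1703]);
translate([2250, 113, 97]) cube([68, 20, 1703]);
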